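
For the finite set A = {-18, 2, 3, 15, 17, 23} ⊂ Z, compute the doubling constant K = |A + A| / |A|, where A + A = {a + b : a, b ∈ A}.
K = |A + A| / |A| = 20/6 = 10/3

Enumerate A + A = {a + b : a, b ∈ A}. With |A| = 6, there are |A|^2 = 36 ordered sum pairs; collecting distinct values, A + A = {-36, -16, -15, -3, -1, 4, 5, 6, 17, 18, 19, 20, 25, 26, 30, 32, 34, 38, 40, 46}, so |A + A| = 20. Thus K = 20/6 = 10/3. For comparison, the minimum possible |A + A| over all 6-element sets is 2·6 − 1 = 11 (so min K = 11/6), attained only by arithmetic progressions.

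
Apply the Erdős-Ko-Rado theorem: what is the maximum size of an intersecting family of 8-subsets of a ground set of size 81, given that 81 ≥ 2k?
max |F| = C(80, 7) = 3176716400

Erdős-Ko-Rado (1961): when n ≥ 2k, max |F| = C(n−1, k−1). The bound is attained by the star {A : i ∈ A} for any fixed i ∈ [n]. Here C(81−1, 8−1) = C(80, 7) = 3176716400.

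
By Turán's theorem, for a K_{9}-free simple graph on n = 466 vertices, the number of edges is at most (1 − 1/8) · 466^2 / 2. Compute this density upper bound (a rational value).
Turán density bound = (7/8) · 466^2/2 = 380023/4 ≈ 95005.75

Turán's theorem: ex(n, K_{r+1}) is achieved by the complete r-partite Turán graph T(n, r) with parts as balanced as possible, and is at most (1 − 1/r) · n^2/2. For r = 8, n = 466: the density bound is (7/8) · 217156/2 = 380023/4 ≈ 95005.75. The integer-valued extremum is e(T(466, 8)) = 95005, which is strictly less than the density bound 380023/4 since 8 ∤ 466 (the parts of T(466, 8) cannot all be equal).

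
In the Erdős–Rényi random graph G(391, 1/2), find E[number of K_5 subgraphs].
E[# K_5] = C(391, 5) · (1/2)^C(5, 2) = 74225376693 / 2^10 ≈ 72485719.426758

For each 5-subset S of vertices (there are C(391, 5) = 74225376693 such S), let X_S = 1 if S induces a K_5 (all C(5, 2) = 10 edges present). Then P(X_S = 1) = (1/2)^10 = 1/1024. By linearity of expectation, E[# K_5] = C(391, 5) · (1/2)^10 = 74225376693 / 1024 ≈ 72485719.426758.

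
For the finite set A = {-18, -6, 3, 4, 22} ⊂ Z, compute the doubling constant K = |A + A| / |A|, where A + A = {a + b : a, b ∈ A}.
K = |A + A| / |A| = 15/5 = 3

Enumerate A + A = {a + b : a, b ∈ A}. With |A| = 5, there are |A|^2 = 25 ordered sum pairs; collecting distinct values, A + A = {-36, -24, -15, -14, -12, -3, -2, 4, 6, 7, 8, 16, 25, 26, 44}, so |A + A| = 15. Thus K = 15/5 = 3. For comparison, the minimum possible |A + A| over all 5-element sets is 2·5 − 1 = 9 (so min K = 9/5), attained only by arithmetic progressions.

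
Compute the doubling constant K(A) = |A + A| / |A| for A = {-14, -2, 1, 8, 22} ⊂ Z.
K = |A + A| / |A| = 15/5 = 3

Enumerate A + A = {a + b : a, b ∈ A}. With |A| = 5, there are |A|^2 = 25 ordered sum pairs; collecting distinct values, A + A = {-28, -16, -13, -6, -4, -1, 2, 6, 8, 9, 16, 20, 23, 30, 44}, so |A + A| = 15. Thus K = 15/5 = 3. For comparison, the minimum possible |A + A| over all 5-element sets is 2·5 − 1 = 9 (so min K = 9/5), attained only by arithmetic progressions.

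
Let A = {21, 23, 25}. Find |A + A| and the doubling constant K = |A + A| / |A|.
K = |A + A| / |A| = 5/3

Enumerate A + A = {a + b : a, b ∈ A}. With |A| = 3, there are |A|^2 = 9 ordered sum pairs; collecting distinct values, A + A = {42, 44, 46, 48, 50}, so |A + A| = 5. Thus K = 5/3. Here |A + A| = 2|A| − 1 = 5, the minimum possible — so K = 5/3 is minimal, which holds iff A is an arithmetic progression.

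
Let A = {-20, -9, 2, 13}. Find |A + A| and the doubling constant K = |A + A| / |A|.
K = |A + A| / |A| = 7/4

Enumerate A + A = {a + b : a, b ∈ A}. With |A| = 4, there are |A|^2 = 16 ordered sum pairs; collecting distinct values, A + A = {-40, -29, -18, -7, 4, 15, 26}, so |A + A| = 7. Thus K = 7/4. Here |A + A| = 2|A| − 1 = 7, the minimum possible — so K = 7/4 is minimal, which holds iff A is an arithmetic progression.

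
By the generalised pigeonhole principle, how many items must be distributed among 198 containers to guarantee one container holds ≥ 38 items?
n = (38 − 1)·198 + 1 = 7327

By the generalised pigeonhole principle, to guarantee some box contains ≥ r objects we need more than (r − 1) · k objects total. Threshold: n = (r − 1) · k + 1. With r = 38 and k = 198: n = 37 · 198 + 1 = 7326 + 1 = 7327. For n = 7326 = 37 · 198, we can put exactly 37 objects in every box, avoiding 38 in any single one — so 7327 is tight.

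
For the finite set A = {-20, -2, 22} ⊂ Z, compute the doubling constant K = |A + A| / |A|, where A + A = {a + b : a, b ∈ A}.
K = |A + A| / |A| = 6/3 = 2

Enumerate A + A = {a + b : a, b ∈ A}. With |A| = 3, there are |A|^2 = 9 ordered sum pairs; collecting distinct values, A + A = {-40, -22, -4, 2, 20, 44}, so |A + A| = 6. Thus K = 6/3 = 2. For comparison, the minimum possible |A + A| over all 3-element sets is 2·3 − 1 = 5 (so min K = 5/3), attained only by arithmetic progressions.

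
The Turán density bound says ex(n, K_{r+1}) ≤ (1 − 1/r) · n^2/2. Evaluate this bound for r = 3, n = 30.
Turán density bound = (2/3) · 30^2/2 = 300

Turán's theorem: ex(n, K_{r+1}) is achieved by the complete r-partite Turán graph T(n, r) with parts as balanced as possible, and is at most (1 − 1/r) · n^2/2. For r = 3, n = 30: the density bound is (2/3) · 900/2 = 300. Since 3 ∣ 30, the Turán graph T(30, 3) has parts of equal size 10, and its edge count e(T(30, 3)) = 300 attains the density bound exactly.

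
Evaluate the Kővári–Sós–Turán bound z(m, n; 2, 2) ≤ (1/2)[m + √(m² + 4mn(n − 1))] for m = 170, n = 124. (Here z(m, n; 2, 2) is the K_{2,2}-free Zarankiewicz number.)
z(170, 124; 2, 2) ≤ (1/2)[170 + √(170² + 4·170·124·123)] = (1/2)[170 + √10400260] = 1697.4717

Kővári–Sós–Turán: let r_1, ..., r_170 be the row sums and z = Σ r_i the total number of 1s. Each pair of columns can share at most one row with both entries 1 (else a 2×2 all-ones block appears), so Σ_i C(r_i, 2) ≤ C(124, 2) = 7626. By convexity Σ_i C(r_i, 2) ≥ 170·C(z/170, 2) = z(z − 170)/(2·170), giving z² − 170z − 170·124·123 ≤ 0 and hence z ≤ (1/2)[170 + √(28900 + 4·2592840)] = (1/2)[170 + √10400260] ≈ (1/2)(170 + 3224.9434) = 1697.4717.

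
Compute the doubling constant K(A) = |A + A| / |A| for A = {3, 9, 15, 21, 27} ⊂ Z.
K = |A + A| / |A| = 9/5

Enumerate A + A = {a + b : a, b ∈ A}. With |A| = 5, there are |A|^2 = 25 ordered sum pairs; collecting distinct values, A + A = {6, 12, 18, 24, 30, 36, 42, 48, 54}, so |A + A| = 9. Thus K = 9/5. Here |A + A| = 2|A| − 1 = 9, the minimum possible — so K = 9/5 is minimal, which holds iff A is an arithmetic progression.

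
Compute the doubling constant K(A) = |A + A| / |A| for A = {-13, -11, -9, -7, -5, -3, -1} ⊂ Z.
K = |A + A| / |A| = 13/7

Enumerate A + A = {a + b : a, b ∈ A}. With |A| = 7, there are |A|^2 = 49 ordered sum pairs; collecting distinct values, A + A = {-26, -24, -22, -20, -18, -16, -14, -12, -10, -8, -6, -4, -2}, so |A + A| = 13. Thus K = 13/7. Here |A + A| = 2|A| − 1 = 13, the minimum possible — so K = 13/7 is minimal, which holds iff A is an arithmetic progression.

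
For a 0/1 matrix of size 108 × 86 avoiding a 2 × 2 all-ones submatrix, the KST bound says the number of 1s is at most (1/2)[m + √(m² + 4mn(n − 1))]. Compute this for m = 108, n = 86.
z(108, 86; 2, 2) ≤ (1/2)[108 + √(108² + 4·108·86·85)] = (1/2)[108 + √3169584] = 944.1663

Kővári–Sós–Turán: let r_1, ..., r_108 be the row sums and z = Σ r_i the total number of 1s. Each pair of columns can share at most one row with both entries 1 (else a 2×2 all-ones block appears), so Σ_i C(r_i, 2) ≤ C(86, 2) = 3655. By convexity Σ_i C(r_i, 2) ≥ 108·C(z/108, 2) = z(z − 108)/(2·108), giving z² − 108z − 108·86·85 ≤ 0 and hence z ≤ (1/2)[108 + √(11664 + 4·789480)] = (1/2)[108 + √3169584] ≈ (1/2)(108 + 1780.3326) = 944.1663.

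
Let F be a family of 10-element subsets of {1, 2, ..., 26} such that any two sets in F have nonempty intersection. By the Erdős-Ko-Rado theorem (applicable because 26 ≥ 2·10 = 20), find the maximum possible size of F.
max |F| = C(25, 9) = 2042975

Erdős-Ko-Rado (1961): when n ≥ 2k, max |F| = C(n−1, k−1). The bound is attained by the star {A : i ∈ A} for any fixed i ∈ [n]. Here C(26−1, 10−1) = C(25, 9) = 2042975.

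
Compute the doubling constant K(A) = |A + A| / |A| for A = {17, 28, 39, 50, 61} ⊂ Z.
K = |A + A| / |A| = 9/5

Enumerate A + A = {a + b : a, b ∈ A}. With |A| = 5, there are |A|^2 = 25 ordered sum pairs; collecting distinct values, A + A = {34, 45, 56, 67, 78, 89, 100, 111, 122}, so |A + A| = 9. Thus K = 9/5. Here |A + A| = 2|A| − 1 = 9, the minimum possible — so K = 9/5 is minimal, which holds iff A is an arithmetic progression.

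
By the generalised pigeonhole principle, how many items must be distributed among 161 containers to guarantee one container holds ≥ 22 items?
n = (22 − 1)·161 + 1 = 3382

By the generalised pigeonhole principle, to guarantee some box contains ≥ r objects we need more than (r − 1) · k objects total. Threshold: n = (r − 1) · k + 1. With r = 22 and k = 161: n = 21 · 161 + 1 = 3381 + 1 = 3382. For n = 3381 = 21 · 161, we can put exactly 21 objects in every box, avoiding 22 in any single one — so 3382 is tight.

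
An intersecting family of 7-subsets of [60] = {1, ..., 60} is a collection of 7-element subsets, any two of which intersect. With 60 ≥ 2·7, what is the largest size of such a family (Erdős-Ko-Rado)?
max |F| = C(59, 6) = 45057474

Erdős-Ko-Rado (1961): when n ≥ 2k, max |F| = C(n−1, k−1). The bound is attained by the star {A : i ∈ A} for any fixed i ∈ [n]. Here C(60−1, 7−1) = C(59, 6) = 45057474.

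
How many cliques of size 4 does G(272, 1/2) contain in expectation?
E[# K_4] = C(272, 4) · (1/2)^C(4, 2) = 223070940 / 2^6 = 55767735/16 = 3485483.4375

For each 4-subset S of vertices (there are C(272, 4) = 223070940 such S), let X_S = 1 if S induces a K_4 (all C(4, 2) = 6 edges present). Then P(X_S = 1) = (1/2)^6 = 1/64. By linearity of expectation, E[# K_4] = C(272, 4) · (1/2)^6 = 223070940 / 64 = 55767735/16 = 3485483.4375.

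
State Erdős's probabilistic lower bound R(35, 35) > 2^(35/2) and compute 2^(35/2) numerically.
2^(35/2) = 185363.8; so R(35, 35) > 185363.8

Colour each edge of K_n uniformly at random with red/blue. The expected number of monochromatic K_35 is C(n, 35) · 2 · 2^(−C(35,2)). If C(n, 35) · 2^(1 − C(35,2)) < 1, then with positive probability no monochromatic K_35 exists, so R(35, 35) > n. The standard estimate C(n, 35) ≤ n^35/35! shows this inequality holds whenever n ≤ 2^(35/2) (since 35! · 2^(C(35,2) − 1) > 2^(35^2/2) ≥ n^35). Hence R(35, 35) > 2^(35/2) = 185363.8.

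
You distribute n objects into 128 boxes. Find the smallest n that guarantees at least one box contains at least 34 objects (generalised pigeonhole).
n = (34 − 1)·128 + 1 = 4225

By the generalised pigeonhole principle, to guarantee some box contains ≥ r objects we need more than (r − 1) · k objects total. Threshold: n = (r − 1) · k + 1. With r = 34 and k = 128: n = 33 · 128 + 1 = 4224 + 1 = 4225. For n = 4224 = 33 · 128, we can put exactly 33 objects in every box, avoiding 34 in any single one — so 4225 is tight.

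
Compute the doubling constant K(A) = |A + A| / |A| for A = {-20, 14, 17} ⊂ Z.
K = |A + A| / |A| = 6/3 = 2

Enumerate A + A = {a + b : a, b ∈ A}. With |A| = 3, there are |A|^2 = 9 ordered sum pairs; collecting distinct values, A + A = {-40, -6, -3, 28, 31, 34}, so |A + A| = 6. Thus K = 6/3 = 2. For comparison, the minimum possible |A + A| over all 3-element sets is 2·3 − 1 = 5 (so min K = 5/3), attained only by arithmetic progressions.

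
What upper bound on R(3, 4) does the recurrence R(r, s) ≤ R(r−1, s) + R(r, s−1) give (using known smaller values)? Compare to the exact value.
R(3, 4) ≤ R(2, 4) + R(3, 3) = 4 + 6 = 10; exact value R(3, 4) = 9.

The Erdős–Szekeres recurrence R(r, s) ≤ R(r−1, s) + R(r, s−1) applied to (r, s) = (3, 4) gives
  R(3, 4) ≤ R(2, 4) + R(3, 3) = 4 + 6 = 10.
(Recall R(2, k) = k and R is symmetric.) The recurrence is not tight here (it gives 10, but the exact value is R(3, 4) = 9); the tight upper bound requires a sharper argument than the simple recurrence, combined with a lower-bound construction on K_{8}.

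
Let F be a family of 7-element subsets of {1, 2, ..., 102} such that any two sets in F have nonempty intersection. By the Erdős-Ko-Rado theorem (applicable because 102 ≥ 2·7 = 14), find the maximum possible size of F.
max |F| = C(101, 6) = 1267339920

Erdős-Ko-Rado (1961): when n ≥ 2k, max |F| = C(n−1, k−1). The bound is attained by the star {A : i ∈ A} for any fixed i ∈ [n]. Here C(102−1, 7−1) = C(101, 6) = 1267339920.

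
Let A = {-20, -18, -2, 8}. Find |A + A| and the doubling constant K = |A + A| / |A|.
K = |A + A| / |A| = 10/4 = 5/2

Enumerate A + A = {a + b : a, b ∈ A}. With |A| = 4, there are |A|^2 = 16 ordered sum pairs; collecting distinct values, A + A = {-40, -38, -36, -22, -20, -12, -10, -4, 6, 16}, so |A + A| = 10. Thus K = 10/4 = 5/2. For comparison, the minimum possible |A + A| over all 4-element sets is 2·4 − 1 = 7 (so min K = 7/4), attained only by arithmetic progressions.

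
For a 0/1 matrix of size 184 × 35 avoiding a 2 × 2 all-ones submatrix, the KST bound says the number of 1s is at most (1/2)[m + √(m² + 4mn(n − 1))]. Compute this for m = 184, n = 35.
z(184, 35; 2, 2) ≤ (1/2)[184 + √(184² + 4·184·35·34)] = (1/2)[184 + √909696] = 568.8899

Kővári–Sós–Turán: let r_1, ..., r_184 be the row sums and z = Σ r_i the total number of 1s. Each pair of columns can share at most one row with both entries 1 (else a 2×2 all-ones block appears), so Σ_i C(r_i, 2) ≤ C(35, 2) = 595. By convexity Σ_i C(r_i, 2) ≥ 184·C(z/184, 2) = z(z − 184)/(2·184), giving z² − 184z − 184·35·34 ≤ 0 and hence z ≤ (1/2)[184 + √(33856 + 4·218960)] = (1/2)[184 + √909696] ≈ (1/2)(184 + 953.7798) = 568.8899.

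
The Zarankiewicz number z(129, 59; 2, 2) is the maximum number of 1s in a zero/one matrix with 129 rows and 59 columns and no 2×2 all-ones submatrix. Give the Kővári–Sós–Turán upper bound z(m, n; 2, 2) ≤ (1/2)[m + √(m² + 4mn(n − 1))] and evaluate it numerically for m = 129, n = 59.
z(129, 59; 2, 2) ≤ (1/2)[129 + √(129² + 4·129·59·58)] = (1/2)[129 + √1782393] = 732.0315

Kővári–Sós–Turán: let r_1, ..., r_129 be the row sums and z = Σ r_i the total number of 1s. Each pair of columns can share at most one row with both entries 1 (else a 2×2 all-ones block appears), so Σ_i C(r_i, 2) ≤ C(59, 2) = 1711. By convexity Σ_i C(r_i, 2) ≥ 129·C(z/129, 2) = z(z − 129)/(2·129), giving z² − 129z − 129·59·58 ≤ 0 and hence z ≤ (1/2)[129 + √(16641 + 4·441438)] = (1/2)[129 + √1782393] ≈ (1/2)(129 + 1335.0629) = 732.0315.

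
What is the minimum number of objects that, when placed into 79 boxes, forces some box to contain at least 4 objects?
n = (4 − 1)·79 + 1 = 238

By the generalised pigeonhole principle, to guarantee some box contains ≥ r objects we need more than (r − 1) · k objects total. Threshold: n = (r − 1) · k + 1. With r = 4 and k = 79: n = 3 · 79 + 1 = 237 + 1 = 238. For n = 237 = 3 · 79, we can put exactly 3 objects in every box, avoiding 4 in any single one — so 238 is tight.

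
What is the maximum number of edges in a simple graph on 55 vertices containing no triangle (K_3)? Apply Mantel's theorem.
ex(55, K_3) = ⌊55^2/4⌋ = 756

Mantel (1907): a triangle-free graph on n vertices has at most ⌊n^2/4⌋ edges, with equality for the complete bipartite graph K_{⌊n/2⌋, ⌈n/2⌉}. For n = 55: ⌊55^2/4⌋ = ⌊3025/4⌋ = 756. The extremal graph is K_{27, 28}, which has 27·28 = 756 edges.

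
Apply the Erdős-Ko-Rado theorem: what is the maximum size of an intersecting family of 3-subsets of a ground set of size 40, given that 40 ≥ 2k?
max |F| = C(39, 2) = 741

Erdős-Ko-Rado (1961): when n ≥ 2k, max |F| = C(n−1, k−1). The bound is attained by the star {A : i ∈ A} for any fixed i ∈ [n]. Here C(40−1, 3−1) = C(39, 2) = 741.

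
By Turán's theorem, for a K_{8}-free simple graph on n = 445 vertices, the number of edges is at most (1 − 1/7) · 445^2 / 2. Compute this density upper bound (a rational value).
Turán density bound = (6/7) · 445^2/2 = 594075/7 ≈ 84867.8571

Turán's theorem: ex(n, K_{r+1}) is achieved by the complete r-partite Turán graph T(n, r) with parts as balanced as possible, and is at most (1 − 1/r) · n^2/2. For r = 7, n = 445: the density bound is (6/7) · 198025/2 = 594075/7 ≈ 84867.8571. The integer-valued extremum is e(T(445, 7)) = 84867, which is strictly less than the density bound 594075/7 since 7 ∤ 445 (the parts of T(445, 7) cannot all be equal).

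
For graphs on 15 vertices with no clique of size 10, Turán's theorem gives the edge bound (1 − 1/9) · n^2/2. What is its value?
Turán density bound = (8/9) · 15^2/2 = 100

Turán's theorem: ex(n, K_{r+1}) is achieved by the complete r-partite Turán graph T(n, r) with parts as balanced as possible, and is at most (1 − 1/r) · n^2/2. For r = 9, n = 15: the density bound is (8/9) · 225/2 = 100. The integer-valued extremum is e(T(15, 9)) = 99, which is strictly less than the density bound 100 since 9 ∤ 15 (the parts of T(15, 9) cannot all be equal).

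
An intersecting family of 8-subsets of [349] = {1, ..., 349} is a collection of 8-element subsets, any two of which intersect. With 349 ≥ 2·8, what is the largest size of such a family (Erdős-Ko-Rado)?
max |F| = C(348, 7) = 115412286408552

The Erdős-Ko-Rado theorem states: for n ≥ 2k, an intersecting family of k-subsets of an n-element set has size at most C(n − 1, k − 1), with equality for 'star' families {A ⊆ [n] : |A| = k, i ∈ A} (fix an element i). For n = 349, k = 8: C(348, 7) = 115412286408552.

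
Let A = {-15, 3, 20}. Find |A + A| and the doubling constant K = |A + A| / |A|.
K = |A + A| / |A| = 6/3 = 2

Enumerate A + A = {a + b : a, b ∈ A}. With |A| = 3, there are |A|^2 = 9 ordered sum pairs; collecting distinct values, A + A = {-30, -12, 5, 6, 23, 40}, so |A + A| = 6. Thus K = 6/3 = 2. For comparison, the minimum possible |A + A| over all 3-element sets is 2·3 − 1 = 5 (so min K = 5/3), attained only by arithmetic progressions.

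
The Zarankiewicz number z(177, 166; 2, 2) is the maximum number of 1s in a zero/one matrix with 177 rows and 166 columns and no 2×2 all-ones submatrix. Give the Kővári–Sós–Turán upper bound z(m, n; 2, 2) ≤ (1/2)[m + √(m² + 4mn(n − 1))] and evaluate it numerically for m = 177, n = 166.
z(177, 166; 2, 2) ≤ (1/2)[177 + √(177² + 4·177·166·165)] = (1/2)[177 + √19423449] = 2292.1021

Kővári–Sós–Turán: let r_1, ..., r_177 be the row sums and z = Σ r_i the total number of 1s. Each pair of columns can share at most one row with both entries 1 (else a 2×2 all-ones block appears), so Σ_i C(r_i, 2) ≤ C(166, 2) = 13695. By convexity Σ_i C(r_i, 2) ≥ 177·C(z/177, 2) = z(z − 177)/(2·177), giving z² − 177z − 177·166·165 ≤ 0 and hence z ≤ (1/2)[177 + √(31329 + 4·4848030)] = (1/2)[177 + √19423449] ≈ (1/2)(177 + 4407.2042) = 2292.1021.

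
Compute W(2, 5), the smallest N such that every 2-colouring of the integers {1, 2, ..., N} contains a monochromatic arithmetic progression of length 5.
W(2, 5) = 178

W(2, 5) = 178. The lower bound W(2, 5) > 177 comes from an explicit good 2-colouring of [1, 177]; the upper bound W(2, 5) ≤ 178 was verified by exhaustive search over 2-colourings of [1, 178].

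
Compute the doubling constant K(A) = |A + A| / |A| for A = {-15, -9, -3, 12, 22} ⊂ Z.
K = |A + A| / |A| = 14/5

Enumerate A + A = {a + b : a, b ∈ A}. With |A| = 5, there are |A|^2 = 25 ordered sum pairs; collecting distinct values, A + A = {-30, -24, -18, -12, -6, -3, 3, 7, 9, 13, 19, 24, 34, 44}, so |A + A| = 14. Thus K = 14/5. For comparison, the minimum possible |A + A| over all 5-element sets is 2·5 − 1 = 9 (so min K = 9/5), attained only by arithmetic progressions.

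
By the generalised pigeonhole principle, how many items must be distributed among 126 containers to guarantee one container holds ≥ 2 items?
n = (2 − 1)·126 + 1 = 127

By the generalised pigeonhole principle, to guarantee some box contains ≥ r objects we need more than (r − 1) · k objects total. Threshold: n = (r − 1) · k + 1. With r = 2 and k = 126: n = 1 · 126 + 1 = 126 + 1 = 127. For n = 126 = 1 · 126, we can put exactly 1 objects in every box, avoiding 2 in any single one — so 127 is tight.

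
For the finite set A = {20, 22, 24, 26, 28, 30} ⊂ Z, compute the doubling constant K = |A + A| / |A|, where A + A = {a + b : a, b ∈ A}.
K = |A + A| / |A| = 11/6

Enumerate A + A = {a + b : a, b ∈ A}. With |A| = 6, there are |A|^2 = 36 ordered sum pairs; collecting distinct values, A + A = {40, 42, 44, 46, 48, 50, 52, 54, 56, 58, 60}, so |A + A| = 11. Thus K = 11/6. Here |A + A| = 2|A| − 1 = 11, the minimum possible — so K = 11/6 is minimal, which holds iff A is an arithmetic progression.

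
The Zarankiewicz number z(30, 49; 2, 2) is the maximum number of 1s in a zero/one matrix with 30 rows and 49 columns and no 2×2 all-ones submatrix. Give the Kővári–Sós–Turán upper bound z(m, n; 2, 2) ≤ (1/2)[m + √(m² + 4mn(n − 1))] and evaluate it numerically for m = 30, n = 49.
z(30, 49; 2, 2) ≤ (1/2)[30 + √(30² + 4·30·49·48)] = (1/2)[30 + √283140] = 281.0545

Kővári–Sós–Turán: let r_1, ..., r_30 be the row sums and z = Σ r_i the total number of 1s. Each pair of columns can share at most one row with both entries 1 (else a 2×2 all-ones block appears), so Σ_i C(r_i, 2) ≤ C(49, 2) = 1176. By convexity Σ_i C(r_i, 2) ≥ 30·C(z/30, 2) = z(z − 30)/(2·30), giving z² − 30z − 30·49·48 ≤ 0 and hence z ≤ (1/2)[30 + √(900 + 4·70560)] = (1/2)[30 + √283140] ≈ (1/2)(30 + 532.109) = 281.0545.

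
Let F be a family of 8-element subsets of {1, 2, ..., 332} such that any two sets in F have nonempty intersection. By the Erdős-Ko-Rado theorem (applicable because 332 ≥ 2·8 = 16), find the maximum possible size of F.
max |F| = C(331, 7) = 81027017349850

The Erdős-Ko-Rado theorem states: for n ≥ 2k, an intersecting family of k-subsets of an n-element set has size at most C(n − 1, k − 1), with equality for 'star' families {A ⊆ [n] : |A| = k, i ∈ A} (fix an element i). For n = 332, k = 8: C(331, 7) = 81027017349850.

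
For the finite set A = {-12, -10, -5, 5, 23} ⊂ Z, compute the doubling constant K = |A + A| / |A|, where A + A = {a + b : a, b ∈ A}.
K = |A + A| / |A| = 15/5 = 3

Enumerate A + A = {a + b : a, b ∈ A}. With |A| = 5, there are |A|^2 = 25 ordered sum pairs; collecting distinct values, A + A = {-24, -22, -20, -17, -15, -10, -7, -5, 0, 10, 11, 13, 18, 28, 46}, so |A + A| = 15. Thus K = 15/5 = 3. For comparison, the minimum possible |A + A| over all 5-element sets is 2·5 − 1 = 9 (so min K = 9/5), attained only by arithmetic progressions.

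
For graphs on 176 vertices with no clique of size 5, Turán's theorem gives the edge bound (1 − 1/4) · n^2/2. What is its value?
Turán density bound = (3/4) · 176^2/2 = 11616

Turán's theorem: ex(n, K_{r+1}) is achieved by the complete r-partite Turán graph T(n, r) with parts as balanced as possible, and is at most (1 − 1/r) · n^2/2. For r = 4, n = 176: the density bound is (3/4) · 30976/2 = 11616. Since 4 ∣ 176, the Turán graph T(176, 4) has parts of equal size 44, and its edge count e(T(176, 4)) = 11616 attains the density bound exactly.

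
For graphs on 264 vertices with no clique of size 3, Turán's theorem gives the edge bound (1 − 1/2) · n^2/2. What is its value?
Turán density bound = (1/2) · 264^2/2 = 17424

Turán's theorem: ex(n, K_{r+1}) is achieved by the complete r-partite Turán graph T(n, r) with parts as balanced as possible, and is at most (1 − 1/r) · n^2/2. For r = 2, n = 264: the density bound is (1/2) · 69696/2 = 17424. Since 2 ∣ 264, the Turán graph T(264, 2) has parts of equal size 132, and its edge count e(T(264, 2)) = 17424 attains the density bound exactly.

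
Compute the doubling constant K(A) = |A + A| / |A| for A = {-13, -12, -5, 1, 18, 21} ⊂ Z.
K = |A + A| / |A| = 21/6 = 7/2

Enumerate A + A = {a + b : a, b ∈ A}. With |A| = 6, there are |A|^2 = 36 ordered sum pairs; collecting distinct values, A + A = {-26, -25, -24, -18, -17, -12, -11, -10, -4, 2, 5, 6, 8, 9, 13, 16, 19, 22, 36, 39, 42}, so |A + A| = 21. Thus K = 21/6 = 7/2. For comparison, the minimum possible |A + A| over all 6-element sets is 2·6 − 1 = 11 (so min K = 11/6), attained only by arithmetic progressions.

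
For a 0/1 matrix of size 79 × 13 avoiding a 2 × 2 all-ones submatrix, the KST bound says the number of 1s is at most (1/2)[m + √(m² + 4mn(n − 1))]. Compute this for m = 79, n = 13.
z(79, 13; 2, 2) ≤ (1/2)[79 + √(79² + 4·79·13·12)] = (1/2)[79 + √55537] = 157.3314

Kővári–Sós–Turán: let r_1, ..., r_79 be the row sums and z = Σ r_i the total number of 1s. Each pair of columns can share at most one row with both entries 1 (else a 2×2 all-ones block appears), so Σ_i C(r_i, 2) ≤ C(13, 2) = 78. By convexity Σ_i C(r_i, 2) ≥ 79·C(z/79, 2) = z(z − 79)/(2·79), giving z² − 79z − 79·13·12 ≤ 0 and hence z ≤ (1/2)[79 + √(6241 + 4·12324)] = (1/2)[79 + √55537] ≈ (1/2)(79 + 235.6629) = 157.3314.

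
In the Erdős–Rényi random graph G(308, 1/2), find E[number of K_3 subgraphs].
E[# K_3] = C(308, 3) · (1/2)^C(3, 2) = 4822356 / 2^3 = 1205589/2 = 602794.5

For each 3-subset S of vertices (there are C(308, 3) = 4822356 such S), let X_S = 1 if S induces a K_3 (all C(3, 2) = 3 edges present). Then P(X_S = 1) = (1/2)^3 = 1/8. By linearity of expectation, E[# K_3] = C(308, 3) · (1/2)^3 = 4822356 / 8 = 1205589/2 = 602794.5.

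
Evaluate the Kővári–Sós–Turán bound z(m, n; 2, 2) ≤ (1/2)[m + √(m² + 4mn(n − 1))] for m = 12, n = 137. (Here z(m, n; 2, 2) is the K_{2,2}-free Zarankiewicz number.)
z(12, 137; 2, 2) ≤ (1/2)[12 + √(12² + 4·12·137·136)] = (1/2)[12 + √894480] = 478.8848

Kővári–Sós–Turán: let r_1, ..., r_12 be the row sums and z = Σ r_i the total number of 1s. Each pair of columns can share at most one row with both entries 1 (else a 2×2 all-ones block appears), so Σ_i C(r_i, 2) ≤ C(137, 2) = 9316. By convexity Σ_i C(r_i, 2) ≥ 12·C(z/12, 2) = z(z − 12)/(2·12), giving z² − 12z − 12·137·136 ≤ 0 and hence z ≤ (1/2)[12 + √(144 + 4·223584)] = (1/2)[12 + √894480] ≈ (1/2)(12 + 945.7695) = 478.8848.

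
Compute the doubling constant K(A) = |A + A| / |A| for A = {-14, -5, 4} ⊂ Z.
K = |A + A| / |A| = 5/3

Enumerate A + A = {a + b : a, b ∈ A}. With |A| = 3, there are |A|^2 = 9 ordered sum pairs; collecting distinct values, A + A = {-28, -19, -10, -1, 8}, so |A + A| = 5. Thus K = 5/3. Here |A + A| = 2|A| − 1 = 5, the minimum possible — so K = 5/3 is minimal, which holds iff A is an arithmetic progression.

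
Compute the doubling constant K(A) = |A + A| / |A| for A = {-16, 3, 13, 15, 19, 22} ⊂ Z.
K = |A + A| / |A| = 20/6 = 10/3

Enumerate A + A = {a + b : a, b ∈ A}. With |A| = 6, there are |A|^2 = 36 ordered sum pairs; collecting distinct values, A + A = {-32, -13, -3, -1, 3, 6, 16, 18, 22, 25, 26, 28, 30, 32, 34, 35, 37, 38, 41, 44}, so |A + A| = 20. Thus K = 20/6 = 10/3. For comparison, the minimum possible |A + A| over all 6-element sets is 2·6 − 1 = 11 (so min K = 11/6), attained only by arithmetic progressions.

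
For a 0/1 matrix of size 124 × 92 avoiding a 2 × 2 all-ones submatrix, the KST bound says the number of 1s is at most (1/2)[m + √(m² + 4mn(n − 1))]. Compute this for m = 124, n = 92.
z(124, 92; 2, 2) ≤ (1/2)[124 + √(124² + 4·124·92·91)] = (1/2)[124 + √4167888] = 1082.7703

Kővári–Sós–Turán: let r_1, ..., r_124 be the row sums and z = Σ r_i the total number of 1s. Each pair of columns can share at most one row with both entries 1 (else a 2×2 all-ones block appears), so Σ_i C(r_i, 2) ≤ C(92, 2) = 4186. By convexity Σ_i C(r_i, 2) ≥ 124·C(z/124, 2) = z(z − 124)/(2·124), giving z² − 124z − 124·92·91 ≤ 0 and hence z ≤ (1/2)[124 + √(15376 + 4·1038128)] = (1/2)[124 + √4167888] ≈ (1/2)(124 + 2041.5406) = 1082.7703.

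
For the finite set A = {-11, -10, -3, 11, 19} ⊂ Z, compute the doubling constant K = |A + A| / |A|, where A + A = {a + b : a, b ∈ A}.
K = |A + A| / |A| = 14/5

Enumerate A + A = {a + b : a, b ∈ A}. With |A| = 5, there are |A|^2 = 25 ordered sum pairs; collecting distinct values, A + A = {-22, -21, -20, -14, -13, -6, 0, 1, 8, 9, 16, 22, 30, 38}, so |A + A| = 14. Thus K = 14/5. For comparison, the minimum possible |A + A| over all 5-element sets is 2·5 − 1 = 9 (so min K = 9/5), attained only by arithmetic progressions.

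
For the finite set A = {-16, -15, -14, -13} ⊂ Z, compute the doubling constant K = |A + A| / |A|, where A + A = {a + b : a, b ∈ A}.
K = |A + A| / |A| = 7/4

Enumerate A + A = {a + b : a, b ∈ A}. With |A| = 4, there are |A|^2 = 16 ordered sum pairs; collecting distinct values, A + A = {-32, -31, -30, -29, -28, -27, -26}, so |A + A| = 7. Thus K = 7/4. Here |A + A| = 2|A| − 1 = 7, the minimum possible — so K = 7/4 is minimal, which holds iff A is an arithmetic progression.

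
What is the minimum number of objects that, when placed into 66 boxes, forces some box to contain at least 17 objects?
n = (17 − 1)·66 + 1 = 1057

By the generalised pigeonhole principle, to guarantee some box contains ≥ r objects we need more than (r − 1) · k objects total. Threshold: n = (r − 1) · k + 1. With r = 17 and k = 66: n = 16 · 66 + 1 = 1056 + 1 = 1057. For n = 1056 = 16 · 66, we can put exactly 16 objects in every box, avoiding 17 in any single one — so 1057 is tight.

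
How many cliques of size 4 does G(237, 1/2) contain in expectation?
E[# K_4] = C(237, 4) · (1/2)^C(4, 2) = 128154195 / 2^6 = 2002409.296875

For each 4-subset S of vertices (there are C(237, 4) = 128154195 such S), let X_S = 1 if S induces a K_4 (all C(4, 2) = 6 edges present). Then P(X_S = 1) = (1/2)^6 = 1/64. By linearity of expectation, E[# K_4] = C(237, 4) · (1/2)^6 = 128154195 / 64 = 2002409.296875.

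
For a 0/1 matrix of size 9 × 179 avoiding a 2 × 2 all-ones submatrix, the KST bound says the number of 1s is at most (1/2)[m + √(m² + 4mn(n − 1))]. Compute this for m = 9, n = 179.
z(9, 179; 2, 2) ≤ (1/2)[9 + √(9² + 4·9·179·178)] = (1/2)[9 + √1147113] = 540.0168

Kővári–Sós–Turán: let r_1, ..., r_9 be the row sums and z = Σ r_i the total number of 1s. Each pair of columns can share at most one row with both entries 1 (else a 2×2 all-ones block appears), so Σ_i C(r_i, 2) ≤ C(179, 2) = 15931. By convexity Σ_i C(r_i, 2) ≥ 9·C(z/9, 2) = z(z − 9)/(2·9), giving z² − 9z − 9·179·178 ≤ 0 and hence z ≤ (1/2)[9 + √(81 + 4·286758)] = (1/2)[9 + √1147113] ≈ (1/2)(9 + 1071.0336) = 540.0168.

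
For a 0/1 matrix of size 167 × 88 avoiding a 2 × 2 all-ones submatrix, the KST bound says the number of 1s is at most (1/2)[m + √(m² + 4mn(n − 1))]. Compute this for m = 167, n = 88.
z(167, 88; 2, 2) ≤ (1/2)[167 + √(167² + 4·167·88·87)] = (1/2)[167 + √5142097] = 1217.3096

Kővári–Sós–Turán: let r_1, ..., r_167 be the row sums and z = Σ r_i the total number of 1s. Each pair of columns can share at most one row with both entries 1 (else a 2×2 all-ones block appears), so Σ_i C(r_i, 2) ≤ C(88, 2) = 3828. By convexity Σ_i C(r_i, 2) ≥ 167·C(z/167, 2) = z(z − 167)/(2·167), giving z² − 167z − 167·88·87 ≤ 0 and hence z ≤ (1/2)[167 + √(27889 + 4·1278552)] = (1/2)[167 + √5142097] ≈ (1/2)(167 + 2267.6192) = 1217.3096.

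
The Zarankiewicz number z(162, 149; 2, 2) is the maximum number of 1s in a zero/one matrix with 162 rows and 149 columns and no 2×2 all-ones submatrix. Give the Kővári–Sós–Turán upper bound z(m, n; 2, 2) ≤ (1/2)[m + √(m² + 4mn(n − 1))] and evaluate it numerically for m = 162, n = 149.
z(162, 149; 2, 2) ≤ (1/2)[162 + √(162² + 4·162·149·148)] = (1/2)[162 + √14315940] = 1972.8206

Kővári–Sós–Turán: let r_1, ..., r_162 be the row sums and z = Σ r_i the total number of 1s. Each pair of columns can share at most one row with both entries 1 (else a 2×2 all-ones block appears), so Σ_i C(r_i, 2) ≤ C(149, 2) = 11026. By convexity Σ_i C(r_i, 2) ≥ 162·C(z/162, 2) = z(z − 162)/(2·162), giving z² − 162z − 162·149·148 ≤ 0 and hence z ≤ (1/2)[162 + √(26244 + 4·3572424)] = (1/2)[162 + √14315940] ≈ (1/2)(162 + 3783.6411) = 1972.8206.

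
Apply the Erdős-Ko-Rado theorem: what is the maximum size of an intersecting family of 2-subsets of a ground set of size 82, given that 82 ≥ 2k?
max |F| = C(81, 1) = 81

Erdős-Ko-Rado (1961): when n ≥ 2k, max |F| = C(n−1, k−1). The bound is attained by the star {A : i ∈ A} for any fixed i ∈ [n]. Here C(82−1, 2−1) = C(81, 1) = 81.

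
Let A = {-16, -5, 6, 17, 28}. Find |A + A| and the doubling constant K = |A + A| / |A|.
K = |A + A| / |A| = 9/5

Enumerate A + A = {a + b : a, b ∈ A}. With |A| = 5, there are |A|^2 = 25 ordered sum pairs; collecting distinct values, A + A = {-32, -21, -10, 1, 12, 23, 34, 45, 56}, so |A + A| = 9. Thus K = 9/5. Here |A + A| = 2|A| − 1 = 9, the minimum possible — so K = 9/5 is minimal, which holds iff A is an arithmetic progression.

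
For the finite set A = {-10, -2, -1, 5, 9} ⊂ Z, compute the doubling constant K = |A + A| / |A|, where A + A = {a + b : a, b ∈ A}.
K = |A + A| / |A| = 15/5 = 3

Enumerate A + A = {a + b : a, b ∈ A}. With |A| = 5, there are |A|^2 = 25 ordered sum pairs; collecting distinct values, A + A = {-20, -12, -11, -5, -4, -3, -2, -1, 3, 4, 7, 8, 10, 14, 18}, so |A + A| = 15. Thus K = 15/5 = 3. For comparison, the minimum possible |A + A| over all 5-element sets is 2·5 − 1 = 9 (so min K = 9/5), attained only by arithmetic progressions.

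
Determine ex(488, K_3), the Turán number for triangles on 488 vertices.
ex(488, K_3) = ⌊488^2/4⌋ = 59536

Mantel (1907): a triangle-free graph on n vertices has at most ⌊n^2/4⌋ edges, with equality for the complete bipartite graph K_{⌊n/2⌋, ⌈n/2⌉}. For n = 488: ⌊488^2/4⌋ = ⌊238144/4⌋ = 59536. The extremal graph is K_{244, 244}, which has 244·244 = 59536 edges.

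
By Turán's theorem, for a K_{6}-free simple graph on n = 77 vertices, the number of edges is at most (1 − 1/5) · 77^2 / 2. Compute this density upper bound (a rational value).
Turán density bound = (4/5) · 77^2/2 = 11858/5 ≈ 2371.6

Turán's theorem: ex(n, K_{r+1}) is achieved by the complete r-partite Turán graph T(n, r) with parts as balanced as possible, and is at most (1 − 1/r) · n^2/2. For r = 5, n = 77: the density bound is (4/5) · 5929/2 = 11858/5 ≈ 2371.6. The integer-valued extremum is e(T(77, 5)) = 2371, which is strictly less than the density bound 11858/5 since 5 ∤ 77 (the parts of T(77, 5) cannot all be equal).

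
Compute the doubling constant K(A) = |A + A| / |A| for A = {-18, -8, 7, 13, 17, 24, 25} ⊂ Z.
K = |A + A| / |A| = 27/7

Enumerate A + A = {a + b : a, b ∈ A}. With |A| = 7, there are |A|^2 = 49 ordered sum pairs; collecting distinct values, A + A = {-36, -26, -16, -11, -5, -1, 5, 6, 7, 9, 14, 16, 17, 20, 24, 26, 30, 31, 32, 34, 37, 38, 41, 42, 48, 49, 50}, so |A + A| = 27. Thus K = 27/7. For comparison, the minimum possible |A + A| over all 7-element sets is 2·7 − 1 = 13 (so min K = 13/7), attained only by arithmetic progressions.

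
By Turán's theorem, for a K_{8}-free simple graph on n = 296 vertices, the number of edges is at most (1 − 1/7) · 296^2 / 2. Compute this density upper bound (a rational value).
Turán density bound = (6/7) · 296^2/2 = 262848/7 ≈ 37549.7143

Turán's theorem: ex(n, K_{r+1}) is achieved by the complete r-partite Turán graph T(n, r) with parts as balanced as possible, and is at most (1 − 1/r) · n^2/2. For r = 7, n = 296: the density bound is (6/7) · 87616/2 = 262848/7 ≈ 37549.7143. The integer-valued extremum is e(T(296, 7)) = 37549, which is strictly less than the density bound 262848/7 since 7 ∤ 296 (the parts of T(296, 7) cannot all be equal).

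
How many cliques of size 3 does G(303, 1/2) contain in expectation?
E[# K_3] = C(303, 3) · (1/2)^C(3, 2) = 4590551 / 2^3 = 573818.875

For each 3-subset S of vertices (there are C(303, 3) = 4590551 such S), let X_S = 1 if S induces a K_3 (all C(3, 2) = 3 edges present). Then P(X_S = 1) = (1/2)^3 = 1/8. By linearity of expectation, E[# K_3] = C(303, 3) · (1/2)^3 = 4590551 / 8 = 573818.875.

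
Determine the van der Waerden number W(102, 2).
W(102, 2) = 102 + 1 = 103

A 2-term AP is any pair of integers, so a monochromatic 2-AP exists iff some colour is used at least twice. With 102 colours, the colouring i ↦ i on {1, ..., 102} uses each colour once, avoiding any monochromatic pair, so W(102, 2) > 102. For {1, ..., 103}, pigeonhole forces two integers of the same colour, which form a monochromatic 2-AP. Hence W(102, 2) = 103.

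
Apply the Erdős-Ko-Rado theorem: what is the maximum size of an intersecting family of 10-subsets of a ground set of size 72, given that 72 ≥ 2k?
max |F| = C(71, 9) = 74473879480

Erdős-Ko-Rado (1961): when n ≥ 2k, max |F| = C(n−1, k−1). The bound is attained by the star {A : i ∈ A} for any fixed i ∈ [n]. Here C(72−1, 10−1) = C(71, 9) = 74473879480.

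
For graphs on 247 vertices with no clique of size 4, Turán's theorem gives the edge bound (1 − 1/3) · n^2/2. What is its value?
Turán density bound = (2/3) · 247^2/2 = 61009/3 ≈ 20336.3333

Turán's theorem: ex(n, K_{r+1}) is achieved by the complete r-partite Turán graph T(n, r) with parts as balanced as possible, and is at most (1 − 1/r) · n^2/2. For r = 3, n = 247: the density bound is (2/3) · 61009/2 = 61009/3 ≈ 20336.3333. The integer-valued extremum is e(T(247, 3)) = 20336, which is strictly less than the density bound 61009/3 since 3 ∤ 247 (the parts of T(247, 3) cannot all be equal).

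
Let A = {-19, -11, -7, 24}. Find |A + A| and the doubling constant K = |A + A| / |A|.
K = |A + A| / |A| = 10/4 = 5/2

Enumerate A + A = {a + b : a, b ∈ A}. With |A| = 4, there are |A|^2 = 16 ordered sum pairs; collecting distinct values, A + A = {-38, -30, -26, -22, -18, -14, 5, 13, 17, 48}, so |A + A| = 10. Thus K = 10/4 = 5/2. For comparison, the minimum possible |A + A| over all 4-element sets is 2·4 − 1 = 7 (so min K = 7/4), attained only by arithmetic progressions.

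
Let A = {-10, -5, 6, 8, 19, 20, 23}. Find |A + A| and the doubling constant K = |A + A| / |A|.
K = |A + A| / |A| = 27/7

Enumerate A + A = {a + b : a, b ∈ A}. With |A| = 7, there are |A|^2 = 49 ordered sum pairs; collecting distinct values, A + A = {-20, -15, -10, -4, -2, 1, 3, 9, 10, 12, 13, 14, 15, 16, 18, 25, 26, 27, 28, 29, 31, 38, 39, 40, 42, 43, 46}, so |A + A| = 27. Thus K = 27/7. For comparison, the minimum possible |A + A| over all 7-element sets is 2·7 − 1 = 13 (so min K = 13/7), attained only by arithmetic progressions.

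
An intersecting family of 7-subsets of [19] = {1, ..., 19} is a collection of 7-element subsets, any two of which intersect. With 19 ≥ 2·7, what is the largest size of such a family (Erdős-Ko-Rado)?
max |F| = C(18, 6) = 18564

Erdős-Ko-Rado (1961): when n ≥ 2k, max |F| = C(n−1, k−1). The bound is attained by the star {A : i ∈ A} for any fixed i ∈ [n]. Here C(19−1, 7−1) = C(18, 6) = 18564.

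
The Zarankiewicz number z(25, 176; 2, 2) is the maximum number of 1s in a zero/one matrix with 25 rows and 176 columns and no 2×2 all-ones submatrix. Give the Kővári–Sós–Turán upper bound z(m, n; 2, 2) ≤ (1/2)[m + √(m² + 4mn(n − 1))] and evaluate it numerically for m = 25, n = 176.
z(25, 176; 2, 2) ≤ (1/2)[25 + √(25² + 4·25·176·175)] = (1/2)[25 + √3080625] = 890.0855

Kővári–Sós–Turán: let r_1, ..., r_25 be the row sums and z = Σ r_i the total number of 1s. Each pair of columns can share at most one row with both entries 1 (else a 2×2 all-ones block appears), so Σ_i C(r_i, 2) ≤ C(176, 2) = 15400. By convexity Σ_i C(r_i, 2) ≥ 25·C(z/25, 2) = z(z − 25)/(2·25), giving z² − 25z − 25·176·175 ≤ 0 and hence z ≤ (1/2)[25 + √(625 + 4·770000)] = (1/2)[25 + √3080625] ≈ (1/2)(25 + 1755.1709) = 890.0855.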